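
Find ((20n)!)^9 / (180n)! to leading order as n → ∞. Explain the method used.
((20n)!)^9/(180n)! ~ ((2π·20n)^(8/2) / 3) · 9^(−9·20n)  →  0

Write N = 20n. Stirling: N! ~ sqrt(2π N)(N/e)^N and (9N)! ~ sqrt(2π·9N)·(9N/e)^(9N).
  (N!)^9/(9N)! ~ (2π N)^(9/2) (N/e)^(9N) / [sqrt(2π·9N) (9N/e)^(9N)]
     = (2π N)^(9/2) / sqrt(2π·9N) · (N/(9N))^(9N)
     = (2π N)^((9−1)/2) / 3 · 9^(−9N).
Since 9^9 > 1, the factor 9^(−9N) decays exponentially, so the ratio → 0. Substituting N = 20n gives the stated form.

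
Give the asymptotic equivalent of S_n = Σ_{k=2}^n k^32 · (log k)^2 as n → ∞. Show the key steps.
S_n ~ n^33 · (log n)^2 / 33

By integral comparison, S_n = ∫_1^n x^32 · (log x)^2 dx + O(n^32 · (log n)^2). For the integral, the leading term of ∫_1^n x^32 (log x)^2 dx is n^33/33 · (log n)^2 (by repeated integration by parts; each step lowers the log-exponent and produces a relatively O(1/log n) correction). Hence S_n ~ n^33 · (log n)^2 / 33.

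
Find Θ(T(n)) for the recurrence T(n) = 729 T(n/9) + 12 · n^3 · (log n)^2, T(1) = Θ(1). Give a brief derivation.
T(n) = Θ(n^3 · (log n)^3)

Here log_9 729 = 3 and f(n) = 12 · n^3 · (log n)^2 = Θ(n^(log_9 729) · (log n)^2). This is the extended Case 2 of the master theorem (f matches the critical exponent up to log factors), giving T(n) = Θ(n^(log_9 729) · (log n)^(2+1)) = Θ(n^3 · (log n)^3).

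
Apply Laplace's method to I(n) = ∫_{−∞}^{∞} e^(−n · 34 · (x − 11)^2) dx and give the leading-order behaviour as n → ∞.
I(n) = sqrt(π/(34n))

Here φ(x) = 34 · (x − 11)^2 has its unique minimum at x* = 11 with φ(x*) = 0 and φ''(x*) = 68. Laplace's method gives
  I(n) ~ e^(−n φ(x*)) · sqrt(2π / (n · φ''(x*))) = sqrt(2π / (68n)) = sqrt(π/(34n)).
This is exact: substituting u = (x − 11)·sqrt(34n) gives I(n) = (1/sqrt(34n)) ∫_{−∞}^{∞} e^(−u^2) du = sqrt(π/(34n)).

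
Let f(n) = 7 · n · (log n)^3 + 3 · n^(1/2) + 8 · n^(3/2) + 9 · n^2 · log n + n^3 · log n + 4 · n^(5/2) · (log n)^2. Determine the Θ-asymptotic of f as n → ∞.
f(n) ∈ Θ(n^3 · log n)

Compare the terms by growth order. For large n, n^a · (log n)^b dominates n^a' · (log n)^b' iff a > a', or (a = a' and b > b'). Ranking the 6 terms shows the dominant one is n^3 · log n. Hence f(n) ∈ Θ(n^3 · log n).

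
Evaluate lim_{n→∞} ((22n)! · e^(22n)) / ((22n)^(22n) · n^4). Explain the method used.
lim = 0

Stirling: (22n)! ~ sqrt(2π·22n) · (22n/e)^(22n). Hence
  (22n)! · e^(22n) / (22n)^(22n) ~ sqrt(2π·22n).
Dividing by n^4: sqrt(2π·22n) / n^4 = sqrt(2π·22) · n^((1−8)/2), so the expression behaves like sqrt(2π·22) · n^((1−8)/2) → 0.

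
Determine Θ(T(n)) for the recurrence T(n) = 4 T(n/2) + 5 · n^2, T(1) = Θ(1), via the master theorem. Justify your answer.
T(n) = Θ(n^2 log n)

log_2 4 = 2, and f(n) = 5 · n^2 = Θ(n^(log_2 4)). This is Case 2 of the master theorem: T(n) = Θ(f(n) · log n) = Θ(n^2 log n).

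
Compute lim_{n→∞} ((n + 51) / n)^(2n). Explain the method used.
lim = e^102

Rewrite as (1 + 51/n)^(2n). By the standard limit (1 + x/n)^n → e^x, we have (1 + 51/n)^n → e^51, and raising to the 2nd power gives e^102.
More precisely, ln[(1 + 51/n)^(2n)] = 2n · ln(1 + 51/n) = 2n · (51/n + O(1/n^2)) = 102 + O(1/n) → 102.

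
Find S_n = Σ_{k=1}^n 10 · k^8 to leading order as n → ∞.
S_n ~ 10 · n^9 / 9

By integral comparison (Euler-Maclaurin), Σ_{k=1}^n 10 · k^8 = 10 · ∫_0^n x^8 dx + O(n^8) = 10 · n^9/9 + O(n^8). (Equivalently, Faulhaber's formula gives the same leading term.)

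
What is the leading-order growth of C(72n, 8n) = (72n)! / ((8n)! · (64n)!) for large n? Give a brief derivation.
C(72n, 8n) ~ (387420489/16777216)^(8n) · sqrt(9/(16π·8n))

Write N = 8n. Apply Stirling to each factorial:
  (9N)! ~ sqrt(2π·9N) · (9N/e)^(9N),
  N! ~ sqrt(2π N) · (N/e)^N,
  (8N)! ~ sqrt(2π·8N) · (8N/e)^(8N).
The exponential factors combine to (9N)^(9N) / (N^N · (8N)^(8N)) = 9^(9N)/8^(8N) = (9^9/8^8)^N = (387420489/16777216)^N.
The square-root prefactors combine to sqrt(2π·9N) / (sqrt(2π N)·sqrt(2π·8N)) = sqrt(9 / (2π·8·N)) = sqrt(9/(16π·8n)).
Substituting N = 8n: C(72n, 8n) ~ (387420489/16777216)^(8n) · sqrt(9/(16π·8n)).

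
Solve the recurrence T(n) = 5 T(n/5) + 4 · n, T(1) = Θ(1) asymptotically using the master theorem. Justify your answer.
T(n) = Θ(n log n)

log_5 5 = 1, and f(n) = 4 · n = Θ(n^(log_5 5)). This is Case 2 of the master theorem: T(n) = Θ(f(n) · log n) = Θ(n log n).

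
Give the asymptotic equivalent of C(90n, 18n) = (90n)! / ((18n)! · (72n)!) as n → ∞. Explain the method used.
C(90n, 18n) ~ (3125/256)^(18n) · sqrt(5/(8π·18n))

Write N = 18n. Apply Stirling to each factorial:
  (5N)! ~ sqrt(2π·5N) · (5N/e)^(5N),
  N! ~ sqrt(2π N) · (N/e)^N,
  (4N)! ~ sqrt(2π·4N) · (4N/e)^(4N).
The exponential factors combine to (5N)^(5N) / (N^N · (4N)^(4N)) = 5^(5N)/4^(4N) = (5^5/4^4)^N = (3125/256)^N.
The square-root prefactors combine to sqrt(2π·5N) / (sqrt(2π N)·sqrt(2π·4N)) = sqrt(5 / (2π·4·N)) = sqrt(5/(8π·18n)).
Substituting N = 18n: C(90n, 18n) ~ (3125/256)^(18n) · sqrt(5/(8π·18n)).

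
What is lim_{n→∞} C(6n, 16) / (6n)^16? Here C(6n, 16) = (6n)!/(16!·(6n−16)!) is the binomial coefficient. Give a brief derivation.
lim = 1/16! = 1/20922789888000

With N = 6n → ∞: C(N, 16) / N^16 = [N(N−1)…(N−15)] / (16! · N^16) = (1/16!) · 1 · (1 − 1/(6n)) · … · (1 − 15/(6n)). Each factor → 1 as N → ∞, so the limit is 1/16! = 1/20922789888000.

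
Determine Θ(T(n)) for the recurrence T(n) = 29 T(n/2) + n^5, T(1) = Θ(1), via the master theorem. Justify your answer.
T(n) = Θ(n^5)

log_2 29 ≈ 4.858. f(n) = n^5 dominates n^(log_2 29) since 5 > 4.858, and the regularity condition a·f(n/b) = 29·(n/2)^5 = (29/32)·n^5 ≤ c·f(n) holds with c = 29/32 ≈ 0.906 < 1. So this is Case 3: T(n) = Θ(f(n)) = Θ(n^5).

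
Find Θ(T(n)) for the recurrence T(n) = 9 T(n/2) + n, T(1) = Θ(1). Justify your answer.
T(n) = Θ(n^(log_2 9))

Master theorem: compare f(n) = n to n^(log_2 9) where log_2 9 ≈ 3.170. Since 1 < log_2 9, we have f(n) = O(n^(log_2 9 − ε)) for some ε > 0 — Case 1. Hence T(n) = Θ(n^(log_2 9)).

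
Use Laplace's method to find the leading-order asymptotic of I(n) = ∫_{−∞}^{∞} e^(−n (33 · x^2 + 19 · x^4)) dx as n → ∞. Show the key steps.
I(n) ~ sqrt(π/(33n))

φ(x) = 33 · x^2 + 19 · x^4 has its unique global minimum at x* = 0 (since φ'(x) = 66x + 76x^3 = 0 only at x = 0 for real x with both coefficients positive, and φ → ∞ as |x| → ∞). At x* = 0, φ(0) = 0 and φ''(0) = 66. Laplace's method then gives
  I(n) ~ sqrt(2π / (n · φ''(0))) · e^(−n φ(0)) = sqrt(2π / (66n)) = sqrt(π/(33n)).
The 19 · x^4 term contributes only at subleading order (an O(1/n) relative correction).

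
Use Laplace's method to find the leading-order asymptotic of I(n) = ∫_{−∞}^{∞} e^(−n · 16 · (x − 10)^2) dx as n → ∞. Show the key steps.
I(n) = sqrt(π/(16n))

Here φ(x) = 16 · (x − 10)^2 has its unique minimum at x* = 10 with φ(x*) = 0 and φ''(x*) = 32. Laplace's method gives
  I(n) ~ e^(−n φ(x*)) · sqrt(2π / (n · φ''(x*))) = sqrt(2π / (32n)) = sqrt(π/(16n)).
This is exact: substituting u = (x − 10)·sqrt(16n) gives I(n) = (1/sqrt(16n)) ∫_{−∞}^{∞} e^(−u^2) du = sqrt(π/(16n)).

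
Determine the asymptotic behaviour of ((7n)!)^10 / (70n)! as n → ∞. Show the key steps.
((7n)!)^10/(70n)! ~ ((2π·7n)^(9/2) / sqrt(10)) · 10^(−10·7n)  →  0

Write N = 7n. Stirling: N! ~ sqrt(2π N)(N/e)^N and (10N)! ~ sqrt(2π·10N)·(10N/e)^(10N).
  (N!)^10/(10N)! ~ (2π N)^(10/2) (N/e)^(10N) / [sqrt(2π·10N) (10N/e)^(10N)]
     = (2π N)^(10/2) / sqrt(2π·10N) · (N/(10N))^(10N)
     = (2π N)^((10−1)/2) / sqrt(10) · 10^(−10N).
Since 10^10 > 1, the factor 10^(−10N) decays exponentially, so the ratio → 0. Substituting N = 7n gives the stated form.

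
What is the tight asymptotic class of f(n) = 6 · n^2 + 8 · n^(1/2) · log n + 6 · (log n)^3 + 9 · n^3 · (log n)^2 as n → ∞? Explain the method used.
f(n) ∈ Θ(n^3 · (log n)^2)

Compare the terms by growth order. For large n, n^a · (log n)^b dominates n^a' · (log n)^b' iff a > a', or (a = a' and b > b'). Ranking the 4 terms shows the dominant one is 9 · n^3 · (log n)^2. Hence f(n) ∈ Θ(n^3 · (log n)^2).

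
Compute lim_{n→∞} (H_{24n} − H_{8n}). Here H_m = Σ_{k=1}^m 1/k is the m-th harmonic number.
lim = ln(24/8) = ln 3

Euler-Maclaurin gives H_m = ln m + γ + 1/(2m) + O(1/m^2). The γ and O(1/m) terms cancel in the difference:
  H_{24n} − H_{8n} = ln(24n) − ln(8n) + O(1/n) = ln(24/8) + O(1/n).
Hence the limit is ln(24/8) = ln 3.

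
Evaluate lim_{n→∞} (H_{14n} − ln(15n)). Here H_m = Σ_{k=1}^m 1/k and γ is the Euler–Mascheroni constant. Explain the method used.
lim = ln(14/15) + γ

By Euler-Maclaurin, H_m = ln m + γ + O(1/m). So
  H_{14n} − ln(15n) = ln(14n) + γ − ln(15n) + O(1/n)
                       = ln(14/15) + γ + O(1/n).
Hence the limit is ln(14/15) + γ.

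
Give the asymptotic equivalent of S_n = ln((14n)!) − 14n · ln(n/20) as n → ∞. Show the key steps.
S_n ~ 14n · (ln 280 − 1) + O(ln n)

Stirling: ln((14n)!) = 14n ln(14n) − 14n + O(ln n).
  S_n = 14n ln(14n) − 14n − 14n ln(n/20) + O(ln n)
      = 14n ln(14n) − 14n ln n + 14n ln 20 − 14n + O(ln n)
      = 14n ln 14 + 14n ln 20 − 14n + O(ln n)
      = 14n (ln 280 − 1) + O(ln n).
Numerically ln(280) − 1 ≈ 4.6348.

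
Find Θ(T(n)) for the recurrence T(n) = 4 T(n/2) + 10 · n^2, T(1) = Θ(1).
T(n) = Θ(n^2 log n)

log_2 4 = 2, and f(n) = 10 · n^2 = Θ(n^(log_2 4)). This is Case 2 of the master theorem: T(n) = Θ(f(n) · log n) = Θ(n^2 log n).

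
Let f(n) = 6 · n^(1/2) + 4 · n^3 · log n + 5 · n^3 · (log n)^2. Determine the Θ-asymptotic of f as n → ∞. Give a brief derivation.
f(n) ∈ Θ(n^3 · (log n)^2)

Compare the terms by growth order. For large n, n^a · (log n)^b dominates n^a' · (log n)^b' iff a > a', or (a = a' and b > b'). Ranking the 3 terms shows the dominant one is 5 · n^3 · (log n)^2. Hence f(n) ∈ Θ(n^3 · (log n)^2).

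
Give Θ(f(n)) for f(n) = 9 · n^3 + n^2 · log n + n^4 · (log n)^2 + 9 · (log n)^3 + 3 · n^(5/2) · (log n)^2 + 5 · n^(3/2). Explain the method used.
f(n) ∈ Θ(n^4 · (log n)^2)

Compare the terms by growth order. For large n, n^a · (log n)^b dominates n^a' · (log n)^b' iff a > a', or (a = a' and b > b'). Ranking the 6 terms shows the dominant one is n^4 · (log n)^2. Hence f(n) ∈ Θ(n^4 · (log n)^2).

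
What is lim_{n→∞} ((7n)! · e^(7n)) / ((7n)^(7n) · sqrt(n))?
lim = sqrt(2π·7)

Stirling: (7n)! ~ sqrt(2π·7n) · (7n/e)^(7n). Hence
  (7n)! · e^(7n) / (7n)^(7n) ~ sqrt(2π·7n).
Dividing by sqrt(n): sqrt(2π·7n) / sqrt(n) = sqrt(2π·7) · n^((1−1)/2), so the limit is sqrt(2π·7).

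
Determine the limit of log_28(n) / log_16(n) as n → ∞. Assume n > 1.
lim = ln(16) / ln(28) = log_28(16)

Change of base: log_28(n) = ln n / ln 28 and log_16(n) = ln n / ln 16. The ratio is (ln n / ln 28) · (ln 16 / ln n) = ln 16 / ln 28, a constant independent of n. So the limit is ln 16 / ln 28 = log_28(16).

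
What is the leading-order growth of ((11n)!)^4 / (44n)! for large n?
((11n)!)^4/(44n)! ~ ((2π·11n)^(3/2) / 2) · 4^(−4·11n)  →  0

Write N = 11n. Stirling: N! ~ sqrt(2π N)(N/e)^N and (4N)! ~ sqrt(2π·4N)·(4N/e)^(4N).
  (N!)^4/(4N)! ~ (2π N)^(4/2) (N/e)^(4N) / [sqrt(2π·4N) (4N/e)^(4N)]
     = (2π N)^(4/2) / sqrt(2π·4N) · (N/(4N))^(4N)
     = (2π N)^((4−1)/2) / 2 · 4^(−4N).
Since 4^4 > 1, the factor 4^(−4N) decays exponentially, so the ratio → 0. Substituting N = 11n gives the stated form.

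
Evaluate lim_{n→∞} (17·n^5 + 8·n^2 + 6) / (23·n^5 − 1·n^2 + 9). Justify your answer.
lim = 17/23

For large n the leading n^5 terms dominate both numerator and denominator. Dividing top and bottom by n^5, every other term tends to 0, leaving 17/23.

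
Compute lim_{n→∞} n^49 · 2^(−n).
lim = 0

Exponentials with base > 1 dominate every fixed polynomial: for any fixed c, n^c / 2^n → 0 as n → ∞ (e.g. by the ratio test, or by writing 2^n = e^(n ln 2) and noting e^(n ln 2) / n^c → ∞). Hence n^49 · 2^(−n) = n^49 / 2^n → 0.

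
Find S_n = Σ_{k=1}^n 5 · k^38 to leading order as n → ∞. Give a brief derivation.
S_n ~ 5 · n^39 / 39

By integral comparison (Euler-Maclaurin), Σ_{k=1}^n 5 · k^38 = 5 · ∫_0^n x^38 dx + O(n^38) = 5 · n^39/39 + O(n^38). (Equivalently, Faulhaber's formula gives the same leading term.)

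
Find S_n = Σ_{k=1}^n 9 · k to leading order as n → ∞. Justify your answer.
S_n ~ 9 · n^2 / 2

By integral comparison (Euler-Maclaurin), Σ_{k=1}^n 9 · k = 9 · ∫_0^n x^1 dx + O(n) = 9 · n^2/2 + O(n). (Equivalently, Faulhaber's formula gives the same leading term.)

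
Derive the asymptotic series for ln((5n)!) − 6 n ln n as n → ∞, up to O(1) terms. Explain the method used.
ln((5n)!) − 6 n ln n = −n ln n + 5(ln 5 − 1) n + (1/2) ln(2π·5n) + O(1/n)

Stirling: ln((5n)!) = 5n ln(5n) − 5n + (1/2) ln(2π·5n) + O(1/n).
Expand 5n ln(5n) = 5n (ln n + ln 5) = 5n ln n + 5n ln 5.
Subtract 6n ln n: leading term is (5 − 6) n ln n = −n ln n. The next term is 5n ln 5 − 5n = 5(ln 5 − 1) n. Then the (1/2) ln(2π·5n) correction.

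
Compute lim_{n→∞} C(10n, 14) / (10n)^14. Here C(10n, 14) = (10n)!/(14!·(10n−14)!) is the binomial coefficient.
lim = 1/14! = 1/87178291200

With N = 10n → ∞: C(N, 14) / N^14 = [N(N−1)…(N−13)] / (14! · N^14) = (1/14!) · 1 · (1 − 1/(10n)) · … · (1 − 13/(10n)). Each factor → 1 as N → ∞, so the limit is 1/14! = 1/87178291200.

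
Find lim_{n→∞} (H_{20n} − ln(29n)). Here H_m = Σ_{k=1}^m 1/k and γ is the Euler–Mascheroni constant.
lim = ln(20/29) + γ

By Euler-Maclaurin, H_m = ln m + γ + O(1/m). So
  H_{20n} − ln(29n) = ln(20n) + γ − ln(29n) + O(1/n)
                       = ln(20/29) + γ + O(1/n).
Hence the limit is ln(20/29) + γ.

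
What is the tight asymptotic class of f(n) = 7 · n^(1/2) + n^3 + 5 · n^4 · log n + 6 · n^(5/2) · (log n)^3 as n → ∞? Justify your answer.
f(n) ∈ Θ(n^4 · log n)

Compare the terms by growth order. For large n, n^a · (log n)^b dominates n^a' · (log n)^b' iff a > a', or (a = a' and b > b'). Ranking the 4 terms shows the dominant one is 5 · n^4 · log n. Hence f(n) ∈ Θ(n^4 · log n).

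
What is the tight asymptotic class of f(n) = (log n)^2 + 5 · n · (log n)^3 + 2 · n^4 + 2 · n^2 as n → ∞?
f(n) ∈ Θ(n^4)

Compare the terms by growth order. For large n, n^a · (log n)^b dominates n^a' · (log n)^b' iff a > a', or (a = a' and b > b'). Ranking the 4 terms shows the dominant one is 2 · n^4. Hence f(n) ∈ Θ(n^4).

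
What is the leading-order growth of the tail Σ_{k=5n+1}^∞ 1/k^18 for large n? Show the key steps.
Σ_{k>5n} 1/k^18 ~ 1/(17 · (5n)^17)

Compare to the integral: ∫_{5n}^∞ x^(−18) dx = [−x^(−17)/17]_{5n}^∞ = 1/((18−1)·(5n)^17). Euler-Maclaurin then gives
  Σ_{k>5n} 1/k^18 = ∫_{5n}^∞ dx/x^18 − 1/(2·(5n)^18) + O(1/(5n)^19).
(Equivalently this is ζ(18) − Σ_{k≤5n} 1/k^18.)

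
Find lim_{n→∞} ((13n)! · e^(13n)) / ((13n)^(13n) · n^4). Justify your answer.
lim = 0

Stirling: (13n)! ~ sqrt(2π·13n) · (13n/e)^(13n). Hence
  (13n)! · e^(13n) / (13n)^(13n) ~ sqrt(2π·13n).
Dividing by n^4: sqrt(2π·13n) / n^4 = sqrt(2π·13) · n^((1−8)/2), so the expression behaves like sqrt(2π·13) · n^((1−8)/2) → 0.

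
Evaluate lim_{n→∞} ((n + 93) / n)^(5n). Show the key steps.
lim = e^465

Rewrite as (1 + 93/n)^(5n). By the standard limit (1 + x/n)^n → e^x, we have (1 + 93/n)^n → e^93, and raising to the 5th power gives e^465.
More precisely, ln[(1 + 93/n)^(5n)] = 5n · ln(1 + 93/n) = 5n · (93/n + O(1/n^2)) = 465 + O(1/n) → 465.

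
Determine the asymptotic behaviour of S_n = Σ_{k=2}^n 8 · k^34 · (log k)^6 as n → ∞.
S_n ~ 8 · n^35 · (log n)^6 / 35

By integral comparison, S_n = ∫_1^n 8 · x^34 · (log x)^6 dx + O(n^34 · (log n)^6). For the integral, the leading term of ∫_1^n x^34 (log x)^6 dx is n^35/35 · (log n)^6 (by repeated integration by parts; each step lowers the log-exponent and produces a relatively O(1/log n) correction). Hence S_n ~ 8 · n^35 · (log n)^6 / 35.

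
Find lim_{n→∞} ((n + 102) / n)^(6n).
lim = e^612

Rewrite as (1 + 102/n)^(6n). By the standard limit (1 + x/n)^n → e^x, we have (1 + 102/n)^n → e^102, and raising to the 6th power gives e^612.
More precisely, ln[(1 + 102/n)^(6n)] = 6n · ln(1 + 102/n) = 6n · (102/n + O(1/n^2)) = 612 + O(1/n) → 612.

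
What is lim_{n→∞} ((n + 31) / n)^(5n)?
lim = e^155

Rewrite as (1 + 31/n)^(5n). By the standard limit (1 + x/n)^n → e^x, we have (1 + 31/n)^n → e^31, and raising to the 5th power gives e^155.
More precisely, ln[(1 + 31/n)^(5n)] = 5n · ln(1 + 31/n) = 5n · (31/n + O(1/n^2)) = 155 + O(1/n) → 155.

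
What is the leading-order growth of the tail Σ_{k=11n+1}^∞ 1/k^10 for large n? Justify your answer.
Σ_{k>11n} 1/k^10 ~ 1/(9 · (11n)^9)

Compare to the integral: ∫_{11n}^∞ x^(−10) dx = [−x^(−9)/9]_{11n}^∞ = 1/((10−1)·(11n)^9). Euler-Maclaurin then gives
  Σ_{k>11n} 1/k^10 = ∫_{11n}^∞ dx/x^10 − 1/(2·(11n)^10) + O(1/(11n)^11).
(Equivalently this is ζ(10) − Σ_{k≤11n} 1/k^10.)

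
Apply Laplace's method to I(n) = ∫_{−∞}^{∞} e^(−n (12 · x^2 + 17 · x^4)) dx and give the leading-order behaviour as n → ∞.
I(n) ~ sqrt(π/(12n))

φ(x) = 12 · x^2 + 17 · x^4 has its unique global minimum at x* = 0 (since φ'(x) = 24x + 68x^3 = 0 only at x = 0 for real x with both coefficients positive, and φ → ∞ as |x| → ∞). At x* = 0, φ(0) = 0 and φ''(0) = 24. Laplace's method then gives
  I(n) ~ sqrt(2π / (n · φ''(0))) · e^(−n φ(0)) = sqrt(2π / (24n)) = sqrt(π/(12n)).
The 17 · x^4 term contributes only at subleading order (an O(1/n) relative correction).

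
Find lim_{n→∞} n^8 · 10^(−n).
lim = 0

Exponentials with base > 1 dominate every fixed polynomial: for any fixed c, n^c / 10^n → 0 as n → ∞ (e.g. by the ratio test, or by writing 10^n = e^(n ln 10) and noting e^(n ln 10) / n^c → ∞). Hence n^8 · 10^(−n) = n^8 / 10^n → 0.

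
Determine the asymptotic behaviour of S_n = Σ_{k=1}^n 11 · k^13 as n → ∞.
S_n ~ 11 · n^14 / 14

By integral comparison (Euler-Maclaurin), Σ_{k=1}^n 11 · k^13 = 11 · ∫_0^n x^13 dx + O(n^13) = 11 · n^14/14 + O(n^13). (Equivalently, Faulhaber's formula gives the same leading term.)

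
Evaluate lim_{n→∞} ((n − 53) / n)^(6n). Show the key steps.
lim = e^(−318)

Rewrite as (1 − 53/n)^(6n). By the standard limit (1 + x/n)^n → e^x, we have (1 − 53/n)^n → e^(−53), and raising to the 6th power gives e^(−318).
More precisely, ln[(1 − 53/n)^(6n)] = 6n · ln(1 − 53/n) = 6n · (-53/n + O(1/n^2)) = -318 + O(1/n) → -318.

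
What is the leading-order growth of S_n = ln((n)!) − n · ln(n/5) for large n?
S_n ~ n · (ln 5 − 1) + O(ln n)

Stirling: ln((n)!) = n ln(n) − n + O(ln n).
  S_n = n ln(n) − n − n ln(n/5) + O(ln n)
      = n ln(n) − n ln n + n ln 5 − n + O(ln n)
      = n ln 5 − n + O(ln n)
      = n (ln 5 − 1) + O(ln n).
Numerically ln(5) − 1 ≈ 0.6094.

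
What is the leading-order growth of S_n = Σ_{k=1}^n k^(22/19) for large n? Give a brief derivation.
S_n ~ (19/41) · n^(41/19)

Integral comparison: Σ_{k=1}^n k^(22/19) = ∫_0^n x^(22/19) dx + O(n^(22/19)). The integral is n^(1 + 22/19) / (1 + 22/19) = n^((22+19)/19) / ((22+19)/19) = (19/41) · n^(41/19).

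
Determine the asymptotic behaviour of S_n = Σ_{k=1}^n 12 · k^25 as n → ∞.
S_n ~ 6 · n^26 / 13

By integral comparison (Euler-Maclaurin), Σ_{k=1}^n 12 · k^25 = 12 · ∫_0^n x^25 dx + O(n^25) = 12 · n^26/26 = 6 · n^26 / 13 + O(n^25). (Equivalently, Faulhaber's formula gives the same leading term.)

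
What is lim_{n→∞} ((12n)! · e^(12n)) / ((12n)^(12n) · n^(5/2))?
lim = 0

Stirling: (12n)! ~ sqrt(2π·12n) · (12n/e)^(12n). Hence
  (12n)! · e^(12n) / (12n)^(12n) ~ sqrt(2π·12n).
Dividing by n^(5/2): sqrt(2π·12n) / n^(5/2) = sqrt(2π·12) · n^((1−5)/2), so the expression behaves like sqrt(2π·12) · n^((1−5)/2) → 0.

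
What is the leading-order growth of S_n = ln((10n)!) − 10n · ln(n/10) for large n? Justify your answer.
S_n ~ 10n · (ln 100 − 1) + O(ln n)

Stirling: ln((10n)!) = 10n ln(10n) − 10n + O(ln n).
  S_n = 10n ln(10n) − 10n − 10n ln(n/10) + O(ln n)
      = 10n ln(10n) − 10n ln n + 10n ln 10 − 10n + O(ln n)
      = 10n ln 10 + 10n ln 10 − 10n + O(ln n)
      = 10n (ln 100 − 1) + O(ln n).
Numerically ln(100) − 1 ≈ 3.6052.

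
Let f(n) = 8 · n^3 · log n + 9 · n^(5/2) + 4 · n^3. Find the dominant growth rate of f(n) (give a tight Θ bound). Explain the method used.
f(n) ∈ Θ(n^3 · log n)

Compare the terms by growth order. For large n, n^a · (log n)^b dominates n^a' · (log n)^b' iff a > a', or (a = a' and b > b'). Ranking the 3 terms shows the dominant one is 8 · n^3 · log n. Hence f(n) ∈ Θ(n^3 · log n).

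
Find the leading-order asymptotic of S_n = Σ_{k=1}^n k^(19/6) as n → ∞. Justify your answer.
S_n ~ (6/25) · n^(25/6)

Integral comparison: Σ_{k=1}^n k^(19/6) = ∫_0^n x^(19/6) dx + O(n^(19/6)). The integral is n^(1 + 19/6) / (1 + 19/6) = n^((19+6)/6) / ((19+6)/6) = (6/25) · n^(25/6).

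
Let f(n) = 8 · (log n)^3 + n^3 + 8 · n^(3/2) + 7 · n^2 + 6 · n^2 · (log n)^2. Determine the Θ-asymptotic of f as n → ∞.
f(n) ∈ Θ(n^3)

Compare the terms by growth order. For large n, n^a · (log n)^b dominates n^a' · (log n)^b' iff a > a', or (a = a' and b > b'). Ranking the 5 terms shows the dominant one is n^3. Hence f(n) ∈ Θ(n^3).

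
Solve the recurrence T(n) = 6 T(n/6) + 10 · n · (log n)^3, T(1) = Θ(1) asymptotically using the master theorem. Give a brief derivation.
T(n) = Θ(n · (log n)^4)

Here log_6 6 = 1 and f(n) = 10 · n · (log n)^3 = Θ(n^(log_6 6) · (log n)^3). This is the extended Case 2 of the master theorem (f matches the critical exponent up to log factors), giving T(n) = Θ(n^(log_6 6) · (log n)^(3+1)) = Θ(n · (log n)^4).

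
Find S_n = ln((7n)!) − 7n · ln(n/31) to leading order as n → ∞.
S_n ~ 7n · (ln 217 − 1) + O(ln n)

Stirling: ln((7n)!) = 7n ln(7n) − 7n + O(ln n).
  S_n = 7n ln(7n) − 7n − 7n ln(n/31) + O(ln n)
      = 7n ln(7n) − 7n ln n + 7n ln 31 − 7n + O(ln n)
      = 7n ln 7 + 7n ln 31 − 7n + O(ln n)
      = 7n (ln 217 − 1) + O(ln n).
Numerically ln(217) − 1 ≈ 4.3799.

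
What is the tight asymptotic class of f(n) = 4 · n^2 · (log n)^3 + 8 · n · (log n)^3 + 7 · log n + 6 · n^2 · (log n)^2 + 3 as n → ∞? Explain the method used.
f(n) ∈ Θ(n^2 · (log n)^3)

Compare the terms by growth order. For large n, n^a · (log n)^b dominates n^a' · (log n)^b' iff a > a', or (a = a' and b > b'). Ranking the 5 terms shows the dominant one is 4 · n^2 · (log n)^3. Hence f(n) ∈ Θ(n^2 · (log n)^3).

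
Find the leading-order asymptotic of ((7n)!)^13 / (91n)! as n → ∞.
((7n)!)^13/(91n)! ~ ((2π·7n)^(12/2) / sqrt(13)) · 13^(−13·7n)  →  0

Write N = 7n. Stirling: N! ~ sqrt(2π N)(N/e)^N and (13N)! ~ sqrt(2π·13N)·(13N/e)^(13N).
  (N!)^13/(13N)! ~ (2π N)^(13/2) (N/e)^(13N) / [sqrt(2π·13N) (13N/e)^(13N)]
     = (2π N)^(13/2) / sqrt(2π·13N) · (N/(13N))^(13N)
     = (2π N)^((13−1)/2) / sqrt(13) · 13^(−13N).
Since 13^13 > 1, the factor 13^(−13N) decays exponentially, so the ratio → 0. Substituting N = 7n gives the stated form.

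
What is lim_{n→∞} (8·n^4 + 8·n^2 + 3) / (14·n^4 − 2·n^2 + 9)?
lim = 8/14 = 4/7

For large n the leading n^4 terms dominate both numerator and denominator. Dividing top and bottom by n^4, every other term tends to 0, leaving 8/14 = 4/7.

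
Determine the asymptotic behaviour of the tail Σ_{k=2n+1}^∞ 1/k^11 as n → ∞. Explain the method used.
Σ_{k>2n} 1/k^11 ~ 1/(10 · (2n)^10)

Compare to the integral: ∫_{2n}^∞ x^(−11) dx = [−x^(−10)/10]_{2n}^∞ = 1/((11−1)·(2n)^10). Euler-Maclaurin then gives
  Σ_{k>2n} 1/k^11 = ∫_{2n}^∞ dx/x^11 − 1/(2·(2n)^11) + O(1/(2n)^12).
(Equivalently this is ζ(11) − Σ_{k≤2n} 1/k^11.)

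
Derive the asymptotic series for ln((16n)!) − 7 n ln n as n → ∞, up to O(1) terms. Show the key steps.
ln((16n)!) − 7 n ln n = 9 n ln n + 16(ln 16 − 1) n + (1/2) ln(2π·16n) + O(1/n)

Stirling: ln((16n)!) = 16n ln(16n) − 16n + (1/2) ln(2π·16n) + O(1/n).
Expand 16n ln(16n) = 16n (ln n + ln 16) = 16n ln n + 16n ln 16.
Subtract 7n ln n: leading term is (16 − 7) n ln n = 9 n ln n. The next term is 16n ln 16 − 16n = 16(ln 16 − 1) n. Then the (1/2) ln(2π·16n) correction.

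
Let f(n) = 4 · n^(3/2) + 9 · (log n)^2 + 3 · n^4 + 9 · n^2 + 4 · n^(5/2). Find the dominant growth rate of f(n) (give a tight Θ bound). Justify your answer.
f(n) ∈ Θ(n^4)

Compare the terms by growth order. For large n, n^a · (log n)^b dominates n^a' · (log n)^b' iff a > a', or (a = a' and b > b'). Ranking the 5 terms shows the dominant one is 3 · n^4. Hence f(n) ∈ Θ(n^4).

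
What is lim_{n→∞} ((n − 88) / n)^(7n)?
lim = e^(−616)

Rewrite as (1 − 88/n)^(7n). By the standard limit (1 + x/n)^n → e^x, we have (1 − 88/n)^n → e^(−88), and raising to the 7th power gives e^(−616).
More precisely, ln[(1 − 88/n)^(7n)] = 7n · ln(1 − 88/n) = 7n · (-88/n + O(1/n^2)) = -616 + O(1/n) → -616.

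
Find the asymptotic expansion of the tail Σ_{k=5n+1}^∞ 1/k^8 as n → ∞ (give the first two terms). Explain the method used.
Σ_{k>5n} 1/k^8 = 1/(7 · (5n)^7) − 1/(2 · (5n)^8) + O(1/(5n)^9)

Compare to the integral: ∫_{5n}^∞ x^(−8) dx = [−x^(−7)/7]_{5n}^∞ = 1/((8−1)·(5n)^7). The Euler-Maclaurin correction adds −f(5n)/2 = −1/(2·(5n)^8). Euler-Maclaurin then gives
  Σ_{k>5n} 1/k^8 = ∫_{5n}^∞ dx/x^8 − 1/(2·(5n)^8) + O(1/(5n)^9).
(Equivalently this is ζ(8) − Σ_{k≤5n} 1/k^8.)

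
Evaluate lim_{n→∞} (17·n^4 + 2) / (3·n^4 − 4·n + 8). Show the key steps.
lim = 17/3

For large n the leading n^4 terms dominate both numerator and denominator. Dividing top and bottom by n^4, every other term tends to 0, leaving 17/3.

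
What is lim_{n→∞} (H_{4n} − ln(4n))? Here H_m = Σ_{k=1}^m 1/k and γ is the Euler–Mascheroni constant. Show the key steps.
lim = γ

By Euler-Maclaurin, H_m = ln m + γ + O(1/m). So
  H_{4n} − ln(4n) = ln(4n) + γ − ln(4n) + O(1/n)
                       = ln(4/4) + γ + O(1/n).
Hence the limit is γ (since ln 1 = 0).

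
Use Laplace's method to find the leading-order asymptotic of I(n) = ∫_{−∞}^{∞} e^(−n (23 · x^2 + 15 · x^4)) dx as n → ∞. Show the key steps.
I(n) ~ sqrt(π/(23n))

φ(x) = 23 · x^2 + 15 · x^4 has its unique global minimum at x* = 0 (since φ'(x) = 46x + 60x^3 = 0 only at x = 0 for real x with both coefficients positive, and φ → ∞ as |x| → ∞). At x* = 0, φ(0) = 0 and φ''(0) = 46. Laplace's method then gives
  I(n) ~ sqrt(2π / (n · φ''(0))) · e^(−n φ(0)) = sqrt(2π / (46n)) = sqrt(π/(23n)).
The 15 · x^4 term contributes only at subleading order (an O(1/n) relative correction).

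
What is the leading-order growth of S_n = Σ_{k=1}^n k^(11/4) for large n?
S_n ~ (4/15) · n^(15/4)

Integral comparison: Σ_{k=1}^n k^(11/4) = ∫_0^n x^(11/4) dx + O(n^(11/4)). The integral is n^(1 + 11/4) / (1 + 11/4) = n^((11+4)/4) / ((11+4)/4) = (4/15) · n^(15/4).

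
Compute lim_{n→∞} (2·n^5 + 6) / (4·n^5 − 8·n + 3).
lim = 2/4 = 1/2

For large n the leading n^5 terms dominate both numerator and denominator. Dividing top and bottom by n^5, every other term tends to 0, leaving 2/4 = 1/2.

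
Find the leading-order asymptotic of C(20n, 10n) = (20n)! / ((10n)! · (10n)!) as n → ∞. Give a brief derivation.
C(20n, 10n) ~ (4)^(10n) · sqrt(1/(π·10n))

Write N = 10n. Apply Stirling to each factorial:
  (2N)! ~ sqrt(2π·2N) · (2N/e)^(2N),
  N! ~ sqrt(2π N) · (N/e)^N,
  (1N)! ~ sqrt(2π·1N) · (1N/e)^(1N).
The exponential factors combine to (2N)^(2N) / (N^N · (1N)^(1N)) = 2^(2N)/1^(1N) = (2^2/1^1)^N = (4)^N.
The square-root prefactors combine to sqrt(2π·2N) / (sqrt(2π N)·sqrt(2π·1N)) = sqrt(2 / (2π·1·N)) = sqrt(1/(π·10n)).
Substituting N = 10n: C(20n, 10n) ~ (4)^(10n) · sqrt(1/(π·10n)).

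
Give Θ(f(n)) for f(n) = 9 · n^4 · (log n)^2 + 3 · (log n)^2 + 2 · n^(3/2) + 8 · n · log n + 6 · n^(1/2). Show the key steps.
f(n) ∈ Θ(n^4 · (log n)^2)

Compare the terms by growth order. For large n, n^a · (log n)^b dominates n^a' · (log n)^b' iff a > a', or (a = a' and b > b'). Ranking the 5 terms shows the dominant one is 9 · n^4 · (log n)^2. Hence f(n) ∈ Θ(n^4 · (log n)^2).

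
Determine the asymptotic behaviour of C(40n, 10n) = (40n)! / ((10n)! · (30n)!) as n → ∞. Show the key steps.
C(40n, 10n) ~ (256/27)^(10n) · sqrt(2/(3π·10n))

Write N = 10n. Apply Stirling to each factorial:
  (4N)! ~ sqrt(2π·4N) · (4N/e)^(4N),
  N! ~ sqrt(2π N) · (N/e)^N,
  (3N)! ~ sqrt(2π·3N) · (3N/e)^(3N).
The exponential factors combine to (4N)^(4N) / (N^N · (3N)^(3N)) = 4^(4N)/3^(3N) = (4^4/3^3)^N = (256/27)^N.
The square-root prefactors combine to sqrt(2π·4N) / (sqrt(2π N)·sqrt(2π·3N)) = sqrt(4 / (2π·3·N)) = sqrt(2/(3π·10n)).
Substituting N = 10n: C(40n, 10n) ~ (256/27)^(10n) · sqrt(2/(3π·10n)).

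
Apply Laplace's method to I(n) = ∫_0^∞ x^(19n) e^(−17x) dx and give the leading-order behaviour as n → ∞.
I(n) ~ (sqrt(2π·19n) / 17) · (19n/(17e))^(19n)

Write the integrand as exp(19n ln x − 17x) and set f(x) = 19n ln x − 17x. Then f'(x) = 19n/x − 17 = 0 at x* = 19n/17, and f''(x*) = −19n/x*^2 = −17^2/(19n). Laplace's method (interior maximum) gives
  I(n) ~ e^(f(x*)) · sqrt(2π / |f''(x*)|)
        = exp(19n ln(19n/17) − 19n) · sqrt(2π · 19n / 17^2)
        = (19n/17)^(19n) e^(−19n) · sqrt(2π·19n) / 17
        = (sqrt(2π·19n) / 17) · (19n/(17e))^(19n).
This matches Γ(19n+1)/17^(19n+1) with Stirling applied to Γ.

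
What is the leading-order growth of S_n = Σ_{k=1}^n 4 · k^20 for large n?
S_n ~ 4 · n^21 / 21

By integral comparison (Euler-Maclaurin), Σ_{k=1}^n 4 · k^20 = 4 · ∫_0^n x^20 dx + O(n^20) = 4 · n^21/21 + O(n^20). (Equivalently, Faulhaber's formula gives the same leading term.)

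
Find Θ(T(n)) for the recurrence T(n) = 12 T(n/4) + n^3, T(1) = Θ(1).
T(n) = Θ(n^3)

log_4 12 ≈ 1.792. f(n) = n^3 dominates n^(log_4 12) since 3 > 1.792, and the regularity condition a·f(n/b) = 12·(n/4)^3 = (12/64)·n^3 ≤ c·f(n) holds with c = 12/64 ≈ 0.188 < 1. So this is Case 3: T(n) = Θ(f(n)) = Θ(n^3).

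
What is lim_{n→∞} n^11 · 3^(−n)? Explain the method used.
lim = 0

Exponentials with base > 1 dominate every fixed polynomial: for any fixed c, n^c / 3^n → 0 as n → ∞ (e.g. by the ratio test, or by writing 3^n = e^(n ln 3) and noting e^(n ln 3) / n^c → ∞). Hence n^11 · 3^(−n) = n^11 / 3^n → 0.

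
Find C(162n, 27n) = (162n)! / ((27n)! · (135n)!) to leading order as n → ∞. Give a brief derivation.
C(162n, 27n) ~ (46656/3125)^(27n) · sqrt(3/(5π·27n))

Write N = 27n. Apply Stirling to each factorial:
  (6N)! ~ sqrt(2π·6N) · (6N/e)^(6N),
  N! ~ sqrt(2π N) · (N/e)^N,
  (5N)! ~ sqrt(2π·5N) · (5N/e)^(5N).
The exponential factors combine to (6N)^(6N) / (N^N · (5N)^(5N)) = 6^(6N)/5^(5N) = (6^6/5^5)^N = (46656/3125)^N.
The square-root prefactors combine to sqrt(2π·6N) / (sqrt(2π N)·sqrt(2π·5N)) = sqrt(6 / (2π·5·N)) = sqrt(3/(5π·27n)).
Substituting N = 27n: C(162n, 27n) ~ (46656/3125)^(27n) · sqrt(3/(5π·27n)).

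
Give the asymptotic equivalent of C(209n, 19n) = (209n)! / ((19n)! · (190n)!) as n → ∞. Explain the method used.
C(209n, 19n) ~ (285311670611/10000000000)^(19n) · sqrt(11/(20π·19n))

Write N = 19n. Apply Stirling to each factorial:
  (11N)! ~ sqrt(2π·11N) · (11N/e)^(11N),
  N! ~ sqrt(2π N) · (N/e)^N,
  (10N)! ~ sqrt(2π·10N) · (10N/e)^(10N).
The exponential factors combine to (11N)^(11N) / (N^N · (10N)^(10N)) = 11^(11N)/10^(10N) = (11^11/10^10)^N = (285311670611/10000000000)^N.
The square-root prefactors combine to sqrt(2π·11N) / (sqrt(2π N)·sqrt(2π·10N)) = sqrt(11 / (2π·10·N)) = sqrt(11/(20π·19n)).
Substituting N = 19n: C(209n, 19n) ~ (285311670611/10000000000)^(19n) · sqrt(11/(20π·19n)).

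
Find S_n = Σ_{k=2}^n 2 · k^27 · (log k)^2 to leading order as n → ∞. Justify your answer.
S_n ~ n^28 · (log n)^2 / 14

By integral comparison, S_n = ∫_1^n 2 · x^27 · (log x)^2 dx + O(n^27 · (log n)^2). For the integral, the leading term of ∫_1^n x^27 (log x)^2 dx is n^28/28 · (log n)^2 (by repeated integration by parts; each step lowers the log-exponent and produces a relatively O(1/log n) correction). Hence S_n ~ n^28 · (log n)^2 / 14.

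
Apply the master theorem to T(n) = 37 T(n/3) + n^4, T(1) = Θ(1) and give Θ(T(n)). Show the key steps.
T(n) = Θ(n^4)

log_3 37 ≈ 3.287. f(n) = n^4 dominates n^(log_3 37) since 4 > 3.287, and the regularity condition a·f(n/b) = 37·(n/3)^4 = (37/81)·n^4 ≤ c·f(n) holds with c = 37/81 ≈ 0.457 < 1. So this is Case 3: T(n) = Θ(f(n)) = Θ(n^4).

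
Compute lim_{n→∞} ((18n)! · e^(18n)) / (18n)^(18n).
lim = ∞

Stirling: (18n)! ~ sqrt(2π·18n) · (18n/e)^(18n). Hence
  (18n)! · e^(18n) / (18n)^(18n) ~ sqrt(2π·18n) = sqrt(2π·18) · sqrt(n) → ∞.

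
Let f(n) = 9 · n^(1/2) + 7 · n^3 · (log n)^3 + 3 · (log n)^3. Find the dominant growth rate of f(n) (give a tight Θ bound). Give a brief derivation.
f(n) ∈ Θ(n^3 · (log n)^3)

Compare the terms by growth order. For large n, n^a · (log n)^b dominates n^a' · (log n)^b' iff a > a', or (a = a' and b > b'). Ranking the 3 terms shows the dominant one is 7 · n^3 · (log n)^3. Hence f(n) ∈ Θ(n^3 · (log n)^3).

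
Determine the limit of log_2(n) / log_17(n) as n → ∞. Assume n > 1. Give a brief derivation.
lim = ln(17) / ln(2) = log_2(17)

Change of base: log_2(n) = ln n / ln 2 and log_17(n) = ln n / ln 17. The ratio is (ln n / ln 2) · (ln 17 / ln n) = ln 17 / ln 2, a constant independent of n. So the limit is ln 17 / ln 2 = log_2(17).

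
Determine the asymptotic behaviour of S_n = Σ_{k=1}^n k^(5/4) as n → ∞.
S_n ~ (4/9) · n^(9/4)

Integral comparison: Σ_{k=1}^n k^(5/4) = ∫_0^n x^(5/4) dx + O(n^(5/4)). The integral is n^(1 + 5/4) / (1 + 5/4) = n^((5+4)/4) / ((5+4)/4) = (4/9) · n^(9/4).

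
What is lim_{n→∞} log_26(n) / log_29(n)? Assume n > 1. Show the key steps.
lim = ln(29) / ln(26) = log_26(29)

Change of base: log_26(n) = ln n / ln 26 and log_29(n) = ln n / ln 29. The ratio is (ln n / ln 26) · (ln 29 / ln n) = ln 29 / ln 26, a constant independent of n. So the limit is ln 29 / ln 26 = log_26(29).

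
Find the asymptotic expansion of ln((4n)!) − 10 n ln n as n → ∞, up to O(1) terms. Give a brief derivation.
ln((4n)!) − 10 n ln n = −6 n ln n + 4(ln 4 − 1) n + (1/2) ln(2π·4n) + O(1/n)

Stirling: ln((4n)!) = 4n ln(4n) − 4n + (1/2) ln(2π·4n) + O(1/n).
Expand 4n ln(4n) = 4n (ln n + ln 4) = 4n ln n + 4n ln 4.
Subtract 10n ln n: leading term is (4 − 10) n ln n = −6 n ln n. The next term is 4n ln 4 − 4n = 4(ln 4 − 1) n. Then the (1/2) ln(2π·4n) correction.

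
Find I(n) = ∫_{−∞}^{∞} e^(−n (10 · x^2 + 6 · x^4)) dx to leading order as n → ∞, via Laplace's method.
I(n) ~ sqrt(π/(10n))

φ(x) = 10 · x^2 + 6 · x^4 has its unique global minimum at x* = 0 (since φ'(x) = 20x + 24x^3 = 0 only at x = 0 for real x with both coefficients positive, and φ → ∞ as |x| → ∞). At x* = 0, φ(0) = 0 and φ''(0) = 20. Laplace's method then gives
  I(n) ~ sqrt(2π / (n · φ''(0))) · e^(−n φ(0)) = sqrt(2π / (20n)) = sqrt(π/(10n)).
The 6 · x^4 term contributes only at subleading order (an O(1/n) relative correction).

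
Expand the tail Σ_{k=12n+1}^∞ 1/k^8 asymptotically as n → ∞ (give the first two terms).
Σ_{k>12n} 1/k^8 = 1/(7 · (12n)^7) − 1/(2 · (12n)^8) + O(1/(12n)^9)

Compare to the integral: ∫_{12n}^∞ x^(−8) dx = [−x^(−7)/7]_{12n}^∞ = 1/((8−1)·(12n)^7). The Euler-Maclaurin correction adds −f(12n)/2 = −1/(2·(12n)^8). Euler-Maclaurin then gives
  Σ_{k>12n} 1/k^8 = ∫_{12n}^∞ dx/x^8 − 1/(2·(12n)^8) + O(1/(12n)^9).
(Equivalently this is ζ(8) − Σ_{k≤12n} 1/k^8.)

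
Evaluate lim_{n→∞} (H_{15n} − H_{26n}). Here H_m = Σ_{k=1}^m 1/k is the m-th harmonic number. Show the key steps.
lim = ln(15/26)

Euler-Maclaurin gives H_m = ln m + γ + 1/(2m) + O(1/m^2). The γ and O(1/m) terms cancel in the difference:
  H_{15n} − H_{26n} = ln(15n) − ln(26n) + O(1/n) = ln(15/26) + O(1/n).
Hence the limit is ln(15/26).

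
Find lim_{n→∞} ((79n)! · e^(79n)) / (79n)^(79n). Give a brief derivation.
lim = ∞

Stirling: (79n)! ~ sqrt(2π·79n) · (79n/e)^(79n). Hence
  (79n)! · e^(79n) / (79n)^(79n) ~ sqrt(2π·79n) = sqrt(2π·79) · sqrt(n) → ∞.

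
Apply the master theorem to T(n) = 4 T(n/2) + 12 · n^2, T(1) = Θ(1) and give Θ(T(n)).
T(n) = Θ(n^2 log n)

log_2 4 = 2, and f(n) = 12 · n^2 = Θ(n^(log_2 4)). This is Case 2 of the master theorem: T(n) = Θ(f(n) · log n) = Θ(n^2 log n).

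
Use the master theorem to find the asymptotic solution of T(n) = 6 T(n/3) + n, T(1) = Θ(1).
T(n) = Θ(n^(log_3 6))

Master theorem: compare f(n) = n to n^(log_3 6) where log_3 6 ≈ 1.631. Since 1 < log_3 6, we have f(n) = O(n^(log_3 6 − ε)) for some ε > 0 — Case 1. Hence T(n) = Θ(n^(log_3 6)).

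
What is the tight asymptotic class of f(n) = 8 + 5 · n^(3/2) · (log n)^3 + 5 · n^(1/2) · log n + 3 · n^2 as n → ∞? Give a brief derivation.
f(n) ∈ Θ(n^2)

Compare the terms by growth order. For large n, n^a · (log n)^b dominates n^a' · (log n)^b' iff a > a', or (a = a' and b > b'). Ranking the 4 terms shows the dominant one is 3 · n^2. Hence f(n) ∈ Θ(n^2).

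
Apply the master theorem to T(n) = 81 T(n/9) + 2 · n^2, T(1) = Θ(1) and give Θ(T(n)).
T(n) = Θ(n^2 log n)

log_9 81 = 2, and f(n) = 2 · n^2 = Θ(n^(log_9 81)). This is Case 2 of the master theorem: T(n) = Θ(f(n) · log n) = Θ(n^2 log n).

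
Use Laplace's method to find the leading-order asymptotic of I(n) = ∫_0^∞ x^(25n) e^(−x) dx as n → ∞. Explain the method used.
I(n) ~ sqrt(2π·25n) · (25n/e)^(25n)

Write the integrand as exp(25n ln x − x) and set f(x) = 25n ln x − x. Then f'(x) = 25n/x − 1 = 0 at x* = 25n, and f''(x*) = −25n/x*^2 = −1/(25n). Laplace's method (interior maximum) gives
  I(n) ~ e^(f(x*)) · sqrt(2π / |f''(x*)|)
        = exp(25n ln(25n) − 25n) · sqrt(2π · 25n)
        = (25n)^(25n) e^(−25n) · sqrt(2π·25n)
        = sqrt(2π·25n) · (25n/e)^(25n).
This matches Γ(25n+1) with Stirling applied to Γ.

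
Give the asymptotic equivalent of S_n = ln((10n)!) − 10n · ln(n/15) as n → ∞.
S_n ~ 10n · (ln 150 − 1) + O(ln n)

Stirling: ln((10n)!) = 10n ln(10n) − 10n + O(ln n).
  S_n = 10n ln(10n) − 10n − 10n ln(n/15) + O(ln n)
      = 10n ln(10n) − 10n ln n + 10n ln 15 − 10n + O(ln n)
      = 10n ln 10 + 10n ln 15 − 10n + O(ln n)
      = 10n (ln 150 − 1) + O(ln n).
Numerically ln(150) − 1 ≈ 4.0106.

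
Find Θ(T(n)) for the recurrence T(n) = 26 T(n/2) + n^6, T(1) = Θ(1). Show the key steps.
T(n) = Θ(n^6)

log_2 26 ≈ 4.700. f(n) = n^6 dominates n^(log_2 26) since 6 > 4.700, and the regularity condition a·f(n/b) = 26·(n/2)^6 = (26/64)·n^6 ≤ c·f(n) holds with c = 26/64 ≈ 0.406 < 1. So this is Case 3: T(n) = Θ(f(n)) = Θ(n^6).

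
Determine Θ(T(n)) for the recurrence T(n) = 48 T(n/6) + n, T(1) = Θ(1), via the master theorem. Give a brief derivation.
T(n) = Θ(n^(log_6 48))

Master theorem: compare f(n) = n to n^(log_6 48) where log_6 48 ≈ 2.161. Since 1 < log_6 48, we have f(n) = O(n^(log_6 48 − ε)) for some ε > 0 — Case 1. Hence T(n) = Θ(n^(log_6 48)).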